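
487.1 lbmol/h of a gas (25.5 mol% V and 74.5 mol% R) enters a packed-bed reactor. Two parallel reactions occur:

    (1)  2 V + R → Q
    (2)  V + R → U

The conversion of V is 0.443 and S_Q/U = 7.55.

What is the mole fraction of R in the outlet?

Conversion of V: V consumed = 0.443 × 124.2 = 55.03 lbmol/h = 2ξ₁ + 1ξ₂.
Selectivity: 1ξ₁ / (1ξ₂) = 7.55 → ξ₁ = 7.55 ξ₂.
Substitute: (2·7.55 + 1) ξ₂ = 55.03 → ξ₂ = 3.418 lbmol/h, ξ₁ = 25.8 lbmol/h.
Outlet amounts (n = n₀ + Σ ν·ξ):
  V: 124.2 − 2(25.8) − 1(3.418) = 69.19
  R: 362.9 − 1(25.8) − 1(3.418) = 333.7
  Q: 0 + 1(25.8) = 25.8
  U: 0 + 1(3.418) = 3.418
Total out = 432.1 lbmol/h; y_R = 333.7 / 432.1 = 0.7722.

0.772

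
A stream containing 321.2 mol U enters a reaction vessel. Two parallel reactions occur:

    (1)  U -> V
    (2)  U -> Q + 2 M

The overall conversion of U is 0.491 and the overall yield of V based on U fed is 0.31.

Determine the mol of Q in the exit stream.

58.1 mol

Yield of V: 1ξ₁ / 321.2 = 0.31 → ξ₁ = 99.57 mol.
Conversion of U: 1ξ₁ + 1ξ₂ = 0.491 × 321.2 = 157.7 → ξ₂ = 58.14 mol.
Outlet amounts (n = n₀ + Σ ν·ξ):
  U: 321.2 − 1(99.57) − 1(58.14) = 163.5
  V: 0 + 1(99.57) = 99.57
  Q: 0 + 1(58.14) = 58.14
  M: 0 + 2(58.14) = 116.3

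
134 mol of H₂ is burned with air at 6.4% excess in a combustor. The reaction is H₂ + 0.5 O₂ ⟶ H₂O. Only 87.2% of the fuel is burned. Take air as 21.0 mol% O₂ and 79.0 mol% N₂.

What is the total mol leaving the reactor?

Stoichiometric O₂ = 0.5 × 134 = 67 mol; O₂ fed = 67 × 1.064 = 71.29 mol.
N₂ fed = 71.29 × 79/21 = 268.2 mol.
Fuel reacted = 0.872 × 134 → ξ = 116.8 mol.
Outlet (n = n₀ + ν ξ):
  H₂: 134 − 1(116.8) = 17.15
  O₂: 71.29 − 0.5(116.8) = 12.86
  N₂: 268.2 (inert)
  H₂O: 0 + 1(116.8) = 116.8
Total out = 17.15 + 12.86 + 268.2 + 116.8 = 415 mol.

415 mol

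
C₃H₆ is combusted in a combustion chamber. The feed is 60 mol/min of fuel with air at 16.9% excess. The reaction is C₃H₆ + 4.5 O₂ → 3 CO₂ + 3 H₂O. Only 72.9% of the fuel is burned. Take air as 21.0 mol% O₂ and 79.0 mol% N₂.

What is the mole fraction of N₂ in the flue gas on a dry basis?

0.817

Stoichiometric O₂ = 4.5 × 60 = 270 mol/min; O₂ fed = 270 × 1.169 = 315.6 mol/min.
N₂ fed = 315.6 × 79/21 = 1187 mol/min.
Fuel reacted = 0.729 × 60 → ξ = 43.74 mol/min.
Outlet (n = n₀ + ν ξ):
  C₃H₆: 60 − 1(43.74) = 16.26
  O₂: 315.6 − 4.5(43.74) = 118.8
  N₂: 1187 (inert)
  CO₂: 0 + 3(43.74) = 131.2
  H₂O: 0 + 3(43.74) = 131.2
Dry total = 1454 mol/min; y_N₂ (dry) = 1187 / 1454 = 0.8168.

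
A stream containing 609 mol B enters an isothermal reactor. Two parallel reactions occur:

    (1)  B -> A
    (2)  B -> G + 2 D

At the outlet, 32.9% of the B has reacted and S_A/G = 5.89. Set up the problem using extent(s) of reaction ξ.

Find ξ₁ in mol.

ξ₁ = 171 mol

Conversion of B: B consumed = 0.329 × 609 = 200.4 mol = 1ξ₁ + 1ξ₂.
Selectivity: 1ξ₁ / (1ξ₂) = 5.89 → ξ₁ = 5.89 ξ₂.
Substitute: (1·5.89 + 1) ξ₂ = 200.4 → ξ₂ = 29.08 mol, ξ₁ = 171.3 mol.
Outlet amounts (n = n₀ + Σ ν·ξ):
  B: 609 − 1(171.3) − 1(29.08) = 408.6
  A: 0 + 1(171.3) = 171.3
  G: 0 + 1(29.08) = 29.08
  D: 0 + 2(29.08) = 58.16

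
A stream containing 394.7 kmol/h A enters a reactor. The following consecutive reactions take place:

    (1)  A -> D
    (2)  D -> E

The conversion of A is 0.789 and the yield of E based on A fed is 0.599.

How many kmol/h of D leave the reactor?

Conversion of A: A consumed = 1ξ₁ = 0.789 × 394.7 → ξ₁ = 311.4 kmol/h.
Yield of E: 1ξ₂ / 394.7 = 0.599 → ξ₂ = 236.4 kmol/h.
Outlet amounts (n = n₀ + Σ ν·ξ):
  A: 394.7 − 1(311.4) = 83.28
  D: 0 + 1(311.4) − 1(236.4) = 74.99
  E: 0 + 1(236.4) = 236.4

75 kmol/h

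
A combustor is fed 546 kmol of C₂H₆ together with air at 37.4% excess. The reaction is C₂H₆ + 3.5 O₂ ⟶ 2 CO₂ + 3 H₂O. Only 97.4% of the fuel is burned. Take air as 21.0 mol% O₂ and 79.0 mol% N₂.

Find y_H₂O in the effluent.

Stoichiometric O₂ = 3.5 × 546 = 1911 kmol; O₂ fed = 1911 × 1.374 = 2626 kmol.
N₂ fed = 2626 × 79/21 = 9878 kmol.
Fuel reacted = 0.974 × 546 → ξ = 531.8 kmol.
Outlet (n = n₀ + ν ξ):
  C₂H₆: 546 − 1(531.8) = 14.2
  O₂: 2626 − 3.5(531.8) = 764.4
  N₂: 9878 (inert)
  CO₂: 0 + 2(531.8) = 1064
  H₂O: 0 + 3(531.8) = 1595
Total out = 13320 kmol; y_H₂O = 1595 / 13320 = 0.1198.

0.12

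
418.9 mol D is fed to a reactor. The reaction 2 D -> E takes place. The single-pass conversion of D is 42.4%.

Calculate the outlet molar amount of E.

D reacted = 0.424 × 418.9 = 177.6 mol; ν_D = −2, so ξ = 177.6/2 = 88.81 mol.
Outlet amounts (n = n₀ + ν ξ):
  D: 418.9 − 2(88.81) = 241.3
  E: 0 + 1(88.81) = 88.81

88.8 mol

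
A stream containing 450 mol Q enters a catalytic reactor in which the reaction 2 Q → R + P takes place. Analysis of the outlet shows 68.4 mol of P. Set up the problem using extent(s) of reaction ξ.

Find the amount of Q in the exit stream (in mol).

For P: n = n₀ + 1ξ → 68.4 = 0 + 1ξ, giving ξ = 68.4 mol.
Outlet amounts (n = n₀ + ν ξ):
  Q: 450 − 2(68.4) = 313.2
  R: 0 + 1(68.4) = 68.4
  P: 0 + 1(68.4) = 68.4

313 mol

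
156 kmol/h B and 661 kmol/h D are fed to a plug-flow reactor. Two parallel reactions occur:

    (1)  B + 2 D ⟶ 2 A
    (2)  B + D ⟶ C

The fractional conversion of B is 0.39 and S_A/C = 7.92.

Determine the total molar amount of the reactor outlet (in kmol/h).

756 kmol/h

Conversion of B: B consumed = 0.39 × 156 = 60.84 kmol/h = 1ξ₁ + 1ξ₂.
Selectivity: 2ξ₁ / (1ξ₂) = 7.92 → ξ₁ = 3.96 ξ₂.
Substitute: (1·3.96 + 1) ξ₂ = 60.84 → ξ₂ = 12.27 kmol/h, ξ₁ = 48.57 kmol/h.
Outlet amounts (n = n₀ + Σ ν·ξ):
  B: 156 − 1(48.57) − 1(12.27) = 95.16
  D: 661 − 2(48.57) − 1(12.27) = 551.6
  A: 0 + 2(48.57) = 97.15
  C: 0 + 1(12.27) = 12.27
Total out = 95.16 + 551.6 + 97.15 + 12.27 = 756.2 kmol/h.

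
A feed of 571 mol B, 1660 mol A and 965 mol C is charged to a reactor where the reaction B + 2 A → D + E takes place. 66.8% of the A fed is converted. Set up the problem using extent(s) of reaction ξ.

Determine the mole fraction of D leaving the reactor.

0.21

A reacted = 0.668 × 1660 = 1109 mol; ν_A = −2, so ξ = 1109/2 = 554.4 mol.
Outlet amounts (n = n₀ + ν ξ):
  B: 571 − 1(554.4) = 16.56
  A: 1660 − 2(554.4) = 551.1
  D: 0 + 1(554.4) = 554.4
  E: 0 + 1(554.4) = 554.4
  C: 965 (inert)
Total out = 2642 mol; y_D = 554.4 / 2642 = 0.2099.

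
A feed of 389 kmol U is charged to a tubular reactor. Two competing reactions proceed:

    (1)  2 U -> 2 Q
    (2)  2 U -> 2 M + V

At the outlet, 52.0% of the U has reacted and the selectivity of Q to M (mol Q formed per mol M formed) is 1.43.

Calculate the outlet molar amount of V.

Conversion of U: U consumed = 0.52 × 389 = 202.3 kmol = 2ξ₁ + 2ξ₂.
Selectivity: 2ξ₁ / (2ξ₂) = 1.43 → ξ₁ = 1.43 ξ₂.
Substitute: (2·1.43 + 2) ξ₂ = 202.3 → ξ₂ = 41.62 kmol, ξ₁ = 59.52 kmol.
Outlet amounts (n = n₀ + Σ ν·ξ):
  U: 389 − 2(59.52) − 2(41.62) = 186.7
  Q: 0 + 2(59.52) = 119
  M: 0 + 2(41.62) = 83.24
  V: 0 + 1(41.62) = 41.62

41.6 kmol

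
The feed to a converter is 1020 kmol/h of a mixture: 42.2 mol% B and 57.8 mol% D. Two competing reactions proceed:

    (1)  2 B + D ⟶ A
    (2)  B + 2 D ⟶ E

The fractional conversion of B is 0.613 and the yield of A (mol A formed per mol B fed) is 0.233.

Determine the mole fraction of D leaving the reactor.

0.524

Yield of A: 1ξ₁ / 430.4 = 0.233 → ξ₁ = 100.3 kmol/h.
Conversion of B: 2ξ₁ + 1ξ₂ = 0.613 × 430.4 = 263.9 → ξ₂ = 63.27 kmol/h.
Outlet amounts (n = n₀ + Σ ν·ξ):
  B: 430.4 − 2(100.3) − 1(63.27) = 166.6
  D: 589.6 − 1(100.3) − 2(63.27) = 362.7
  A: 0 + 1(100.3) = 100.3
  E: 0 + 1(63.27) = 63.27
Total out = 692.9 kmol/h; y_D = 362.7 / 692.9 = 0.5235.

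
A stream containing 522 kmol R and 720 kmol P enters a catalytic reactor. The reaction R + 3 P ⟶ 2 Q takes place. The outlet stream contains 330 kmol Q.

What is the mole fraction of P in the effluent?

0.247

For Q: n = n₀ + 2ξ → 330 = 0 + 2ξ, giving ξ = 165 kmol.
Outlet amounts (n = n₀ + ν ξ):
  R: 522 − 1(165) = 357
  P: 720 − 3(165) = 225
  Q: 0 + 2(165) = 330
Total out = 912 kmol; y_P = 225 / 912 = 0.2467.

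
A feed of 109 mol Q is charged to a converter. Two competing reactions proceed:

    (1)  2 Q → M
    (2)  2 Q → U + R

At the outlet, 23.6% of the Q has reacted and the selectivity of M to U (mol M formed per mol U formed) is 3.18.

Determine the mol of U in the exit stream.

Conversion of Q: Q consumed = 0.236 × 109 = 25.72 mol = 2ξ₁ + 2ξ₂.
Selectivity: 1ξ₁ / (1ξ₂) = 3.18 → ξ₁ = 3.18 ξ₂.
Substitute: (2·3.18 + 2) ξ₂ = 25.72 → ξ₂ = 3.077 mol, ξ₁ = 9.785 mol.
Outlet amounts (n = n₀ + Σ ν·ξ):
  Q: 109 − 2(9.785) − 2(3.077) = 83.28
  M: 0 + 1(9.785) = 9.785
  U: 0 + 1(3.077) = 3.077
  R: 0 + 1(3.077) = 3.077

3.08 mol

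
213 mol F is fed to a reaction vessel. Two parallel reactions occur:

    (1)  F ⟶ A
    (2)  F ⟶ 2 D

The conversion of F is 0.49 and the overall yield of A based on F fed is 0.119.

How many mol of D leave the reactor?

Yield of A: 1ξ₁ / 213 = 0.119 → ξ₁ = 25.35 mol.
Conversion of F: 1ξ₁ + 1ξ₂ = 0.49 × 213 = 104.4 → ξ₂ = 79.02 mol.
Outlet amounts (n = n₀ + Σ ν·ξ):
  F: 213 − 1(25.35) − 1(79.02) = 108.6
  A: 0 + 1(25.35) = 25.35
  D: 0 + 2(79.02) = 158

158 mol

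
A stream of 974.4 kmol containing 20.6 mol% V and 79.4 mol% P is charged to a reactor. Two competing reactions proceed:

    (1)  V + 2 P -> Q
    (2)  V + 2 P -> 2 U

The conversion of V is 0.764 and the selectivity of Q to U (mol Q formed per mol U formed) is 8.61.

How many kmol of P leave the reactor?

Conversion of V: V consumed = 0.764 × 200.7 = 153.4 kmol = 1ξ₁ + 1ξ₂.
Selectivity: 1ξ₁ / (2ξ₂) = 8.61 → ξ₁ = 17.22 ξ₂.
Substitute: (1·17.22 + 1) ξ₂ = 153.4 → ξ₂ = 8.417 kmol, ξ₁ = 144.9 kmol.
Outlet amounts (n = n₀ + Σ ν·ξ):
  V: 200.7 − 1(144.9) − 1(8.417) = 47.37
  P: 773.7 − 2(144.9) − 2(8.417) = 467
  Q: 0 + 1(144.9) = 144.9
  U: 0 + 2(8.417) = 16.83

467 kmol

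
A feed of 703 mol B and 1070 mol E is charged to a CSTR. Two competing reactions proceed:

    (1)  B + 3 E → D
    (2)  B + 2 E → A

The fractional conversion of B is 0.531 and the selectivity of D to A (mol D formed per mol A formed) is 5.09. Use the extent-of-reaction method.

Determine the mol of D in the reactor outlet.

Conversion of B: B consumed = 0.531 × 703 = 373.3 mol = 1ξ₁ + 1ξ₂.
Selectivity: 1ξ₁ / (1ξ₂) = 5.09 → ξ₁ = 5.09 ξ₂.
Substitute: (1·5.09 + 1) ξ₂ = 373.3 → ξ₂ = 61.3 mol, ξ₁ = 312 mol.
Outlet amounts (n = n₀ + Σ ν·ξ):
  B: 703 − 1(312) − 1(61.3) = 329.7
  E: 1070 − 3(312) − 2(61.3) = 11.42
  D: 0 + 1(312) = 312
  A: 0 + 1(61.3) = 61.3

312 mol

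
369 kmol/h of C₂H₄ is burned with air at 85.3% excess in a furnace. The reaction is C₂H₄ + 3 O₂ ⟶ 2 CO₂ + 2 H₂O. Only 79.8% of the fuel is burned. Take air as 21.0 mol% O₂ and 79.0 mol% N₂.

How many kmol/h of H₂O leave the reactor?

589 kmol/h

Stoichiometric O₂ = 3 × 369 = 1107 kmol/h; O₂ fed = 1107 × 1.853 = 2051 kmol/h.
N₂ fed = 2051 × 79/21 = 7717 kmol/h.
Fuel reacted = 0.798 × 369 → ξ = 294.5 kmol/h.
Outlet (n = n₀ + ν ξ):
  C₂H₄: 369 − 1(294.5) = 74.54
  O₂: 2051 − 3(294.5) = 1168
  N₂: 7717 (inert)
  CO₂: 0 + 2(294.5) = 588.9
  H₂O: 0 + 2(294.5) = 588.9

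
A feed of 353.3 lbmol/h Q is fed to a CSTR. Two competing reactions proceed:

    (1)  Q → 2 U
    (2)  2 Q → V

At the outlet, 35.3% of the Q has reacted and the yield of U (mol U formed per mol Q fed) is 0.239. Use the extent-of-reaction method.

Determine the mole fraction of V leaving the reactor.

0.116

Yield of U: 2ξ₁ / 353.3 = 0.239 → ξ₁ = 42.22 lbmol/h.
Conversion of Q: 1ξ₁ + 2ξ₂ = 0.353 × 353.3 = 124.7 → ξ₂ = 41.25 lbmol/h.
Outlet amounts (n = n₀ + Σ ν·ξ):
  Q: 353.3 − 1(42.22) − 2(41.25) = 228.6
  U: 0 + 2(42.22) = 84.44
  V: 0 + 1(41.25) = 41.25
Total out = 354.3 lbmol/h; y_V = 41.25 / 354.3 = 0.1164.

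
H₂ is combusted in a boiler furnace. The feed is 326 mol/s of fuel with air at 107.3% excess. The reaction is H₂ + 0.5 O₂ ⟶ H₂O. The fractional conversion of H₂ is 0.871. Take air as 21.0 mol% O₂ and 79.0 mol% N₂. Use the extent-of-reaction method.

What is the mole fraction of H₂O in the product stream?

Stoichiometric O₂ = 0.5 × 326 = 163 mol/s; O₂ fed = 163 × 2.073 = 337.9 mol/s.
N₂ fed = 337.9 × 79/21 = 1271 mol/s.
Fuel reacted = 0.871 × 326 → ξ = 283.9 mol/s.
Outlet (n = n₀ + ν ξ):
  H₂: 326 − 1(283.9) = 42.05
  O₂: 337.9 − 0.5(283.9) = 195.9
  N₂: 1271 (inert)
  H₂O: 0 + 1(283.9) = 283.9
Total out = 1793 mol/s; y_H₂O = 283.9 / 1793 = 0.1584.

0.158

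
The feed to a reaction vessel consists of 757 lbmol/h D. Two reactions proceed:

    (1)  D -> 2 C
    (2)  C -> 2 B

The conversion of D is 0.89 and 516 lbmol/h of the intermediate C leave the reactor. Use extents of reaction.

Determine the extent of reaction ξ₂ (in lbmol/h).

ξ₂ = 831 lbmol/h

Conversion of D: D consumed = 1ξ₁ = 0.89 × 757 → ξ₁ = 673.7 lbmol/h.
C balance: n_C = 0 + 2ξ₁ − 1ξ₂ = 516 → ξ₂ = (2·673.7 − 516)/1 = 831.5 lbmol/h.
Outlet amounts (n = n₀ + Σ ν·ξ):
  D: 757 − 1(673.7) = 83.27
  C: 0 + 2(673.7) − 1(831.5) = 516
  B: 0 + 2(831.5) = 1663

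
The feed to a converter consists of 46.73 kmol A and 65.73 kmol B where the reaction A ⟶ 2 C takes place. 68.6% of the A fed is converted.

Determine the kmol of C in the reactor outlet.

A reacted = 0.686 × 46.73 = 32.06 kmol; ν_A = −1, so ξ = 32.06/1 = 32.06 kmol.
Outlet amounts (n = n₀ + ν ξ):
  A: 46.73 − 1(32.06) = 14.67
  C: 0 + 2(32.06) = 64.11
  B: 65.73 (inert)

64.1 kmol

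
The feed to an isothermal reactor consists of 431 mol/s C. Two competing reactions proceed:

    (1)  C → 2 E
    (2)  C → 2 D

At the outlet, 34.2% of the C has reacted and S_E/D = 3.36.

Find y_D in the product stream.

Conversion of C: C consumed = 0.342 × 431 = 147.4 mol/s = 1ξ₁ + 1ξ₂.
Selectivity: 2ξ₁ / (2ξ₂) = 3.36 → ξ₁ = 3.36 ξ₂.
Substitute: (1·3.36 + 1) ξ₂ = 147.4 → ξ₂ = 33.81 mol/s, ξ₁ = 113.6 mol/s.
Outlet amounts (n = n₀ + Σ ν·ξ):
  C: 431 − 1(113.6) − 1(33.81) = 283.6
  E: 0 + 2(113.6) = 227.2
  D: 0 + 2(33.81) = 67.62
Total out = 578.4 mol/s; y_D = 67.62 / 578.4 = 0.1169.

0.117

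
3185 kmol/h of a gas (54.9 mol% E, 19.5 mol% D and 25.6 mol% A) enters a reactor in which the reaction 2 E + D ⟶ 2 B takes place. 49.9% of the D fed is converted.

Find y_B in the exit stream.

D reacted = 0.499 × 621.1 = 309.9 kmol/h; ν_D = −1, so ξ = 309.9/1 = 309.9 kmol/h.
Outlet amounts (n = n₀ + ν ξ):
  E: 1749 − 2(309.9) = 1129
  D: 621.1 − 1(309.9) = 311.2
  B: 0 + 2(309.9) = 619.8
  A: 815.4 (inert)
Total out = 2875 kmol/h; y_B = 619.8 / 2875 = 0.2156.

0.216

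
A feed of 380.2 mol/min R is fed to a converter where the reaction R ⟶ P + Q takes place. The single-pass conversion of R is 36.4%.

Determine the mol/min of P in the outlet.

R reacted = 0.364 × 380.2 = 138.4 mol/min; ν_R = −1, so ξ = 138.4/1 = 138.4 mol/min.
Outlet amounts (n = n₀ + ν ξ):
  R: 380.2 − 1(138.4) = 241.8
  P: 0 + 1(138.4) = 138.4
  Q: 0 + 1(138.4) = 138.4

138 mol/min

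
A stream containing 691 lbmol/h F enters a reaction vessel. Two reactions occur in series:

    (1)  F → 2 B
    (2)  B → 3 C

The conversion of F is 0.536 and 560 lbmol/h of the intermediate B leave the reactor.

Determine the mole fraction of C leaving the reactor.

Conversion of F: F consumed = 1ξ₁ = 0.536 × 691 → ξ₁ = 370.4 lbmol/h.
B balance: n_B = 0 + 2ξ₁ − 1ξ₂ = 560 → ξ₂ = (2·370.4 − 560)/1 = 180.8 lbmol/h.
Outlet amounts (n = n₀ + Σ ν·ξ):
  F: 691 − 1(370.4) = 320.6
  B: 0 + 2(370.4) − 1(180.8) = 560
  C: 0 + 3(180.8) = 542.3
Total out = 1423 lbmol/h; y_C = 542.3 / 1423 = 0.3811.

0.381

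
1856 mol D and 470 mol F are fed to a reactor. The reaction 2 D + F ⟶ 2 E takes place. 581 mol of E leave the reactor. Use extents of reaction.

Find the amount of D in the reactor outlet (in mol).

1280 mol

For E: n = n₀ + 2ξ → 581 = 0 + 2ξ, giving ξ = 290.5 mol.
Outlet amounts (n = n₀ + ν ξ):
  D: 1856 − 2(290.5) = 1275
  F: 470 − 1(290.5) = 179.5
  E: 0 + 2(290.5) = 581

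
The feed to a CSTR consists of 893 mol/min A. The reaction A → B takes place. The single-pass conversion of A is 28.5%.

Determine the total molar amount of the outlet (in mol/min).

A reacted = 0.285 × 893 = 254.5 mol/min; ν_A = −1, so ξ = 254.5/1 = 254.5 mol/min.
Outlet amounts (n = n₀ + ν ξ):
  A: 893 − 1(254.5) = 638.5
  B: 0 + 1(254.5) = 254.5
Total out = 638.5 + 254.5 = 893 mol/min.

893 mol/min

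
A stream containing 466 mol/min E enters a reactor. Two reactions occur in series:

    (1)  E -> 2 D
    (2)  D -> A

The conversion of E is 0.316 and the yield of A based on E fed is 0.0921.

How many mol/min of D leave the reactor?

252 mol/min

Conversion of E: E consumed = 1ξ₁ = 0.316 × 466 → ξ₁ = 147.3 mol/min.
Yield of A: 1ξ₂ / 466 = 0.0921 → ξ₂ = 42.92 mol/min.
Outlet amounts (n = n₀ + Σ ν·ξ):
  E: 466 − 1(147.3) = 318.7
  D: 0 + 2(147.3) − 1(42.92) = 251.6
  A: 0 + 1(42.92) = 42.92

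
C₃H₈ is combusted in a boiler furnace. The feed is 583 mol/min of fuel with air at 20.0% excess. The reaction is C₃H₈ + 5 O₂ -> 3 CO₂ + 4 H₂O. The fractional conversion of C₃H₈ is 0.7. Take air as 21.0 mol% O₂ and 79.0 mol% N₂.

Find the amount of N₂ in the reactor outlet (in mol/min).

13200 mol/min

Stoichiometric O₂ = 5 × 583 = 2915 mol/min; O₂ fed = 2915 × 1.200 = 3498 mol/min.
N₂ fed = 3498 × 79/21 = 13160 mol/min.
Fuel reacted = 0.7 × 583 → ξ = 408.1 mol/min.
Outlet (n = n₀ + ν ξ):
  C₃H₈: 583 − 1(408.1) = 174.9
  O₂: 3498 − 5(408.1) = 1458
  N₂: 13160 (inert)
  CO₂: 0 + 3(408.1) = 1224
  H₂O: 0 + 4(408.1) = 1632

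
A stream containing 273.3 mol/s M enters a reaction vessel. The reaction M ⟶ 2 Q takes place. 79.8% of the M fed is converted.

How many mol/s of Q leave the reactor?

M reacted = 0.798 × 273.3 = 218.1 mol/s; ν_M = −1, so ξ = 218.1/1 = 218.1 mol/s.
Outlet amounts (n = n₀ + ν ξ):
  M: 273.3 − 1(218.1) = 55.21
  Q: 0 + 2(218.1) = 436.2

436 mol/s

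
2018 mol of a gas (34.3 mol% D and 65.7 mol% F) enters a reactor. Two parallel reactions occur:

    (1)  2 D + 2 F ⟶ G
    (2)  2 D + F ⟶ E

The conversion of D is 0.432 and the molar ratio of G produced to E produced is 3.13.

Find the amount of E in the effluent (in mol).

Conversion of D: D consumed = 0.432 × 692.2 = 299 mol = 2ξ₁ + 2ξ₂.
Selectivity: 1ξ₁ / (1ξ₂) = 3.13 → ξ₁ = 3.13 ξ₂.
Substitute: (2·3.13 + 2) ξ₂ = 299 → ξ₂ = 36.2 mol, ξ₁ = 113.3 mol.
Outlet amounts (n = n₀ + Σ ν·ξ):
  D: 692.2 − 2(113.3) − 2(36.2) = 393.2
  F: 1326 − 2(113.3) − 1(36.2) = 1063
  G: 0 + 1(113.3) = 113.3
  E: 0 + 1(36.2) = 36.2

36.2 mol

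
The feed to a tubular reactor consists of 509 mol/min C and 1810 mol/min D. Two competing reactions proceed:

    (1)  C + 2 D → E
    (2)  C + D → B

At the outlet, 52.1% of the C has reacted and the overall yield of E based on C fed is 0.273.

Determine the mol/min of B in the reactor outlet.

126 mol/min

Yield of E: 1ξ₁ / 509 = 0.273 → ξ₁ = 139 mol/min.
Conversion of C: 1ξ₁ + 1ξ₂ = 0.521 × 509 = 265.2 → ξ₂ = 126.2 mol/min.
Outlet amounts (n = n₀ + Σ ν·ξ):
  C: 509 − 1(139) − 1(126.2) = 243.8
  D: 1810 − 2(139) − 1(126.2) = 1406
  E: 0 + 1(139) = 139
  B: 0 + 1(126.2) = 126.2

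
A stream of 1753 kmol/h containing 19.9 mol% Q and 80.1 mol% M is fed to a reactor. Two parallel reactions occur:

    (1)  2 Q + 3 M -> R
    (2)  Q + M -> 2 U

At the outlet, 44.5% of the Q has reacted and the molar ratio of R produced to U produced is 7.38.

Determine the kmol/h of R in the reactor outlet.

Conversion of Q: Q consumed = 0.445 × 348.8 = 155.2 kmol/h = 2ξ₁ + 1ξ₂.
Selectivity: 1ξ₁ / (2ξ₂) = 7.38 → ξ₁ = 14.76 ξ₂.
Substitute: (2·14.76 + 1) ξ₂ = 155.2 → ξ₂ = 5.086 kmol/h, ξ₁ = 75.08 kmol/h.
Outlet amounts (n = n₀ + Σ ν·ξ):
  Q: 348.8 − 2(75.08) − 1(5.086) = 193.6
  M: 1404 − 3(75.08) − 1(5.086) = 1174
  R: 0 + 1(75.08) = 75.08
  U: 0 + 2(5.086) = 10.17

75.1 kmol/h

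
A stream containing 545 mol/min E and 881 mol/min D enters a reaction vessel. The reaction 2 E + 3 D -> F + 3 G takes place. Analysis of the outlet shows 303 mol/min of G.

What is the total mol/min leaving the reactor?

1320 mol/min

For G: n = n₀ + 3ξ → 303 = 0 + 3ξ, giving ξ = 101 mol/min.
Outlet amounts (n = n₀ + ν ξ):
  E: 545 − 2(101) = 343
  D: 881 − 3(101) = 578
  F: 0 + 1(101) = 101
  G: 0 + 3(101) = 303
Total out = 343 + 578 + 101 + 303 = 1325 mol/min.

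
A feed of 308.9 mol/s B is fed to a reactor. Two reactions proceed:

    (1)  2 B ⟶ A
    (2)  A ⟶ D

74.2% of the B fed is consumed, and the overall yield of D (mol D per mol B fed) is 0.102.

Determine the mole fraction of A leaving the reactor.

0.428

Conversion of B: B consumed = 2ξ₁ = 0.742 × 308.9 → ξ₁ = 114.6 mol/s.
Yield of D: 1ξ₂ / 308.9 = 0.102 → ξ₂ = 31.51 mol/s.
Outlet amounts (n = n₀ + Σ ν·ξ):
  B: 308.9 − 2(114.6) = 79.7
  A: 0 + 1(114.6) − 1(31.51) = 83.09
  D: 0 + 1(31.51) = 31.51
Total out = 194.3 mol/s; y_A = 83.09 / 194.3 = 0.4277.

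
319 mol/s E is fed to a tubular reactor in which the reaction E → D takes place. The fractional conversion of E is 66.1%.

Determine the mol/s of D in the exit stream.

E reacted = 0.661 × 319 = 210.9 mol/s; ν_E = −1, so ξ = 210.9/1 = 210.9 mol/s.
Outlet amounts (n = n₀ + ν ξ):
  E: 319 − 1(210.9) = 108.1
  D: 0 + 1(210.9) = 210.9

211 mol/s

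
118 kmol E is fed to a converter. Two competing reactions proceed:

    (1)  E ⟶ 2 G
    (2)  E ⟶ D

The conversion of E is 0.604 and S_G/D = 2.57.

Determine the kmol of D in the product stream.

31.2 kmol

Conversion of E: E consumed = 0.604 × 118 = 71.27 kmol = 1ξ₁ + 1ξ₂.
Selectivity: 2ξ₁ / (1ξ₂) = 2.57 → ξ₁ = 1.285 ξ₂.
Substitute: (1·1.285 + 1) ξ₂ = 71.27 → ξ₂ = 31.19 kmol, ξ₁ = 40.08 kmol.
Outlet amounts (n = n₀ + Σ ν·ξ):
  E: 118 − 1(40.08) − 1(31.19) = 46.73
  G: 0 + 2(40.08) = 80.16
  D: 0 + 1(31.19) = 31.19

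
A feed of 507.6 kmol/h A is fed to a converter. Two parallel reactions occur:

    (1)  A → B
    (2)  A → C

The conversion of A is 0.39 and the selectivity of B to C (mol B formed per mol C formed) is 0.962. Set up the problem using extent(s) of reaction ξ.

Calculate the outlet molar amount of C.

Conversion of A: A consumed = 0.39 × 507.6 = 198 kmol/h = 1ξ₁ + 1ξ₂.
Selectivity: 1ξ₁ / (1ξ₂) = 0.962 → ξ₁ = 0.962 ξ₂.
Substitute: (1·0.962 + 1) ξ₂ = 198 → ξ₂ = 100.9 kmol/h, ξ₁ = 97.06 kmol/h.
Outlet amounts (n = n₀ + Σ ν·ξ):
  A: 507.6 − 1(97.06) − 1(100.9) = 309.6
  B: 0 + 1(97.06) = 97.06
  C: 0 + 1(100.9) = 100.9

101 kmol/h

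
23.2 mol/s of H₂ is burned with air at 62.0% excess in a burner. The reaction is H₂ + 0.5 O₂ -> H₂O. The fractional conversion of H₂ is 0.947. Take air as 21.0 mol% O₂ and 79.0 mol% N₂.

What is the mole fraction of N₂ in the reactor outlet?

Stoichiometric O₂ = 0.5 × 23.2 = 11.6 mol/s; O₂ fed = 11.6 × 1.620 = 18.79 mol/s.
N₂ fed = 18.79 × 79/21 = 70.69 mol/s.
Fuel reacted = 0.947 × 23.2 → ξ = 21.97 mol/s.
Outlet (n = n₀ + ν ξ):
  H₂: 23.2 − 1(21.97) = 1.23
  O₂: 18.79 − 0.5(21.97) = 7.807
  N₂: 70.69 (inert)
  H₂O: 0 + 1(21.97) = 21.97
Total out = 101.7 mol/s; y_N₂ = 70.69 / 101.7 = 0.6951.

0.695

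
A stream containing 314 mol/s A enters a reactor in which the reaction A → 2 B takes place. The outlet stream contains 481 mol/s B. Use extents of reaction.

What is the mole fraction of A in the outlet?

For B: n = n₀ + 2ξ → 481 = 0 + 2ξ, giving ξ = 240.5 mol/s.
Outlet amounts (n = n₀ + ν ξ):
  A: 314 − 1(240.5) = 73.5
  B: 0 + 2(240.5) = 481
Total out = 554.5 mol/s; y_A = 73.5 / 554.5 = 0.1326.

0.133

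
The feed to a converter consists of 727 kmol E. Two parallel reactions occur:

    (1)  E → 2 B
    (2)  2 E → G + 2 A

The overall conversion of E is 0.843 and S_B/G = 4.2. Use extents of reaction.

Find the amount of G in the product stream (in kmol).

149 kmol

Conversion of E: E consumed = 0.843 × 727 = 612.9 kmol = 1ξ₁ + 2ξ₂.
Selectivity: 2ξ₁ / (1ξ₂) = 4.2 → ξ₁ = 2.1 ξ₂.
Substitute: (1·2.1 + 2) ξ₂ = 612.9 → ξ₂ = 149.5 kmol, ξ₁ = 313.9 kmol.
Outlet amounts (n = n₀ + Σ ν·ξ):
  E: 727 − 1(313.9) − 2(149.5) = 114.1
  B: 0 + 2(313.9) = 627.8
  G: 0 + 1(149.5) = 149.5
  A: 0 + 2(149.5) = 299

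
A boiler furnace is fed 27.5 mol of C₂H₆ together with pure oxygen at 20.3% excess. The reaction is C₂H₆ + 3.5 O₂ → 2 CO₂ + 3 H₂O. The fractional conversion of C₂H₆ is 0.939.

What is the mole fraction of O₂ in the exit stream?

0.163

Stoichiometric O₂ = 3.5 × 27.5 = 96.25 mol; O₂ fed = 96.25 × 1.203 = 115.8 mol.
Fuel reacted = 0.939 × 27.5 → ξ = 25.82 mol.
Outlet (n = n₀ + ν ξ):
  C₂H₆: 27.5 − 1(25.82) = 1.678
  O₂: 115.8 − 3.5(25.82) = 25.41
  CO₂: 0 + 2(25.82) = 51.64
  H₂O: 0 + 3(25.82) = 77.47
Total out = 156.2 mol; y_O₂ = 25.41 / 156.2 = 0.1627.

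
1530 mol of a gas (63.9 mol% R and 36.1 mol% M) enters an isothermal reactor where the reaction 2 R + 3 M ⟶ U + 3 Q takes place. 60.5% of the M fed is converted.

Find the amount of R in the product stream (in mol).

755 mol

M reacted = 0.605 × 552.3 = 334.2 mol; ν_M = −3, so ξ = 334.2/3 = 111.4 mol.
Outlet amounts (n = n₀ + ν ξ):
  R: 977.7 − 2(111.4) = 754.9
  M: 552.3 − 3(111.4) = 218.2
  U: 0 + 1(111.4) = 111.4
  Q: 0 + 3(111.4) = 334.2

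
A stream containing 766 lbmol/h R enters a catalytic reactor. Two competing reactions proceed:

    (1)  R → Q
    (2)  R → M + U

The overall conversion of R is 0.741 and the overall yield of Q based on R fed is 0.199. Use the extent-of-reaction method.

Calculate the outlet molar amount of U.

Yield of Q: 1ξ₁ / 766 = 0.199 → ξ₁ = 152.4 lbmol/h.
Conversion of R: 1ξ₁ + 1ξ₂ = 0.741 × 766 = 567.6 → ξ₂ = 415.2 lbmol/h.
Outlet amounts (n = n₀ + Σ ν·ξ):
  R: 766 − 1(152.4) − 1(415.2) = 198.4
  Q: 0 + 1(152.4) = 152.4
  M: 0 + 1(415.2) = 415.2
  U: 0 + 1(415.2) = 415.2

415 lbmol/h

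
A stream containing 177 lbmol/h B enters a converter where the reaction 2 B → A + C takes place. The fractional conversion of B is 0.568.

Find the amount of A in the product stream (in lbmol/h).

50.3 lbmol/h

B reacted = 0.568 × 177 = 100.5 lbmol/h; ν_B = −2, so ξ = 100.5/2 = 50.27 lbmol/h.
Outlet amounts (n = n₀ + ν ξ):
  B: 177 − 2(50.27) = 76.46
  A: 0 + 1(50.27) = 50.27
  C: 0 + 1(50.27) = 50.27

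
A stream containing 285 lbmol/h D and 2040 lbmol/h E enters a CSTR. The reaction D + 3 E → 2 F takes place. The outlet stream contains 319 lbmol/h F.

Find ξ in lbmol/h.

For F: n = n₀ + 2ξ → 319 = 0 + 2ξ, giving ξ = 159.5 lbmol/h.
Outlet amounts (n = n₀ + ν ξ):
  D: 285 − 1(159.5) = 125.5
  E: 2040 − 3(159.5) = 1562
  F: 0 + 2(159.5) = 319

ξ = 160 lbmol/h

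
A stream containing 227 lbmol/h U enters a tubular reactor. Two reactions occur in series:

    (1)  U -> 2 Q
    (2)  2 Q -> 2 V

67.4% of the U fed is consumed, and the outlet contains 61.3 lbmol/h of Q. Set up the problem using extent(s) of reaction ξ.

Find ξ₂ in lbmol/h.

Conversion of U: U consumed = 1ξ₁ = 0.674 × 227 → ξ₁ = 153 lbmol/h.
Q balance: n_Q = 0 + 2ξ₁ − 2ξ₂ = 61.3 → ξ₂ = (2·153 − 61.3)/2 = 122.3 lbmol/h.
Outlet amounts (n = n₀ + Σ ν·ξ):
  U: 227 − 1(153) = 74
  Q: 0 + 2(153) − 2(122.3) = 61.3
  V: 0 + 2(122.3) = 244.7

ξ₂ = 122 lbmol/h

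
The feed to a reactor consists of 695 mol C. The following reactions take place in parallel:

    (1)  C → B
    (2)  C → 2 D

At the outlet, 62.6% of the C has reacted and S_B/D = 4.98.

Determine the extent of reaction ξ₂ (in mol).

Conversion of C: C consumed = 0.626 × 695 = 435.1 mol = 1ξ₁ + 1ξ₂.
Selectivity: 1ξ₁ / (2ξ₂) = 4.98 → ξ₁ = 9.96 ξ₂.
Substitute: (1·9.96 + 1) ξ₂ = 435.1 → ξ₂ = 39.7 mol, ξ₁ = 395.4 mol.
Outlet amounts (n = n₀ + Σ ν·ξ):
  C: 695 − 1(395.4) − 1(39.7) = 259.9
  B: 0 + 1(395.4) = 395.4
  D: 0 + 2(39.7) = 79.39

ξ₂ = 39.7 mol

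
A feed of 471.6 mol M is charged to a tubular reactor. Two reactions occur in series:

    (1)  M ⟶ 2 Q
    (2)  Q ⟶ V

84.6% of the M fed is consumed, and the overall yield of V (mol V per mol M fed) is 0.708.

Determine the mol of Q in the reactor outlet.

464 mol

Conversion of M: M consumed = 1ξ₁ = 0.846 × 471.6 → ξ₁ = 399 mol.
Yield of V: 1ξ₂ / 471.6 = 0.708 → ξ₂ = 333.9 mol.
Outlet amounts (n = n₀ + Σ ν·ξ):
  M: 471.6 − 1(399) = 72.63
  Q: 0 + 2(399) − 1(333.9) = 464.1
  V: 0 + 1(333.9) = 333.9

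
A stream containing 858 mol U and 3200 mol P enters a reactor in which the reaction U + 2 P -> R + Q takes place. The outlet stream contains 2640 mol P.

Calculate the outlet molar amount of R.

For P: n = n₀ − 2ξ → 2640 = 3200 − 2ξ, giving ξ = 280 mol.
Outlet amounts (n = n₀ + ν ξ):
  U: 858 − 1(280) = 578
  P: 3200 − 2(280) = 2640
  R: 0 + 1(280) = 280
  Q: 0 + 1(280) = 280

280 mol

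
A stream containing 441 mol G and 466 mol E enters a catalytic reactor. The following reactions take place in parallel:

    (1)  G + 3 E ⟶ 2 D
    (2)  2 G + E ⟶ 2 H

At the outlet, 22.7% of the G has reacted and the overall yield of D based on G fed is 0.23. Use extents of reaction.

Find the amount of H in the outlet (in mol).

Yield of D: 2ξ₁ / 441 = 0.23 → ξ₁ = 50.72 mol.
Conversion of G: 1ξ₁ + 2ξ₂ = 0.227 × 441 = 100.1 → ξ₂ = 24.7 mol.
Outlet amounts (n = n₀ + Σ ν·ξ):
  G: 441 − 1(50.72) − 2(24.7) = 340.9
  E: 466 − 3(50.72) − 1(24.7) = 289.2
  D: 0 + 2(50.72) = 101.4
  H: 0 + 2(24.7) = 49.39

49.4 mol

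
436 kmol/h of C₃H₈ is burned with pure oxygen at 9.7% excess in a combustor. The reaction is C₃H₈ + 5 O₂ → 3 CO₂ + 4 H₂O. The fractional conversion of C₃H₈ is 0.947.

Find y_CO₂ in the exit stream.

0.382

Stoichiometric O₂ = 5 × 436 = 2180 kmol/h; O₂ fed = 2180 × 1.097 = 2391 kmol/h.
Fuel reacted = 0.947 × 436 → ξ = 412.9 kmol/h.
Outlet (n = n₀ + ν ξ):
  C₃H₈: 436 − 1(412.9) = 23.11
  O₂: 2391 − 5(412.9) = 327
  CO₂: 0 + 3(412.9) = 1239
  H₂O: 0 + 4(412.9) = 1652
Total out = 3240 kmol/h; y_CO₂ = 1239 / 3240 = 0.3823.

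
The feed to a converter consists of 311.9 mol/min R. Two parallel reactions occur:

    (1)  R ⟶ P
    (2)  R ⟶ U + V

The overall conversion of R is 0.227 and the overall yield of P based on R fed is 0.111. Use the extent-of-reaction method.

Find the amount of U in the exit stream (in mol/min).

36.2 mol/min

Yield of P: 1ξ₁ / 311.9 = 0.111 → ξ₁ = 34.62 mol/min.
Conversion of R: 1ξ₁ + 1ξ₂ = 0.227 × 311.9 = 70.8 → ξ₂ = 36.18 mol/min.
Outlet amounts (n = n₀ + Σ ν·ξ):
  R: 311.9 − 1(34.62) − 1(36.18) = 241.1
  P: 0 + 1(34.62) = 34.62
  U: 0 + 1(36.18) = 36.18
  V: 0 + 1(36.18) = 36.18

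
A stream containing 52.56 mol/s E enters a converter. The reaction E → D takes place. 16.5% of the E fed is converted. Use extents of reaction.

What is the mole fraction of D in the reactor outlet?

0.165

E reacted = 0.165 × 52.56 = 8.672 mol/s; ν_E = −1, so ξ = 8.672/1 = 8.672 mol/s.
Outlet amounts (n = n₀ + ν ξ):
  E: 52.56 − 1(8.672) = 43.89
  D: 0 + 1(8.672) = 8.672
Total out = 52.56 mol/s; y_D = 8.672 / 52.56 = 0.165.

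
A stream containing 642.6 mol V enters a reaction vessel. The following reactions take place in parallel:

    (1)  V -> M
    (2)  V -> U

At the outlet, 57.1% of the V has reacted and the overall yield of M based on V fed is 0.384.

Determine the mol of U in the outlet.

Yield of M: 1ξ₁ / 642.6 = 0.384 → ξ₁ = 246.8 mol.
Conversion of V: 1ξ₁ + 1ξ₂ = 0.571 × 642.6 = 366.9 → ξ₂ = 120.2 mol.
Outlet amounts (n = n₀ + Σ ν·ξ):
  V: 642.6 − 1(246.8) − 1(120.2) = 275.7
  M: 0 + 1(246.8) = 246.8
  U: 0 + 1(120.2) = 120.2

120 mol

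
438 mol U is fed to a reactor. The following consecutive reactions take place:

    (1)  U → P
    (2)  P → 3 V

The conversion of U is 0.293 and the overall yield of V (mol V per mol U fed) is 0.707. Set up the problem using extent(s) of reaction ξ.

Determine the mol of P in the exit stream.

25.1 mol

Conversion of U: U consumed = 1ξ₁ = 0.293 × 438 → ξ₁ = 128.3 mol.
Yield of V: 3ξ₂ / 438 = 0.707 → ξ₂ = 103.2 mol.
Outlet amounts (n = n₀ + Σ ν·ξ):
  U: 438 − 1(128.3) = 309.7
  P: 0 + 1(128.3) − 1(103.2) = 25.11
  V: 0 + 3(103.2) = 309.7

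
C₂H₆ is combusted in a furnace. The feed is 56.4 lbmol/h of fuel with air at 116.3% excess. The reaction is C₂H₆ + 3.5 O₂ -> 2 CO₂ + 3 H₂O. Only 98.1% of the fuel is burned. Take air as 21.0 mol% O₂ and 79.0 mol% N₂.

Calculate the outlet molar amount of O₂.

Stoichiometric O₂ = 3.5 × 56.4 = 197.4 lbmol/h; O₂ fed = 197.4 × 2.163 = 427 lbmol/h.
N₂ fed = 427 × 79/21 = 1606 lbmol/h.
Fuel reacted = 0.981 × 56.4 → ξ = 55.33 lbmol/h.
Outlet (n = n₀ + ν ξ):
  C₂H₆: 56.4 − 1(55.33) = 1.072
  O₂: 427 − 3.5(55.33) = 233.3
  N₂: 1606 (inert)
  CO₂: 0 + 2(55.33) = 110.7
  H₂O: 0 + 3(55.33) = 166

233 lbmol/h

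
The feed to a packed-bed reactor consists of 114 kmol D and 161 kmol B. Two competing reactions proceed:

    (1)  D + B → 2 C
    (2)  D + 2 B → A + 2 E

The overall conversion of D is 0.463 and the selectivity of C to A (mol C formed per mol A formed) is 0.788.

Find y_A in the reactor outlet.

0.138

Conversion of D: D consumed = 0.463 × 114 = 52.78 kmol = 1ξ₁ + 1ξ₂.
Selectivity: 2ξ₁ / (1ξ₂) = 0.788 → ξ₁ = 0.394 ξ₂.
Substitute: (1·0.394 + 1) ξ₂ = 52.78 → ξ₂ = 37.86 kmol, ξ₁ = 14.92 kmol.
Outlet amounts (n = n₀ + Σ ν·ξ):
  D: 114 − 1(14.92) − 1(37.86) = 61.22
  B: 161 − 1(14.92) − 2(37.86) = 70.35
  C: 0 + 2(14.92) = 29.84
  A: 0 + 1(37.86) = 37.86
  E: 0 + 2(37.86) = 75.73
Total out = 275 kmol; y_A = 37.86 / 275 = 0.1377.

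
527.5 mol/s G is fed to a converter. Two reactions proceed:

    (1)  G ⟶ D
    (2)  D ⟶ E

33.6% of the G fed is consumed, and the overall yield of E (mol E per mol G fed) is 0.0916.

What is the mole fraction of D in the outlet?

0.244

Conversion of G: G consumed = 1ξ₁ = 0.336 × 527.5 → ξ₁ = 177.2 mol/s.
Yield of E: 1ξ₂ / 527.5 = 0.0916 → ξ₂ = 48.32 mol/s.
Outlet amounts (n = n₀ + Σ ν·ξ):
  G: 527.5 − 1(177.2) = 350.3
  D: 0 + 1(177.2) − 1(48.32) = 128.9
  E: 0 + 1(48.32) = 48.32
Total out = 527.5 mol/s; y_D = 128.9 / 527.5 = 0.2444.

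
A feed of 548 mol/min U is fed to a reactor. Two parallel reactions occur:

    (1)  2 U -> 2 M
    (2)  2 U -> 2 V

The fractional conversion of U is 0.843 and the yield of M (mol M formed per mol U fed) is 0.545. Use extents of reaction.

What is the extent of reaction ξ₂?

ξ₂ = 81.7 mol/min

Yield of M: 2ξ₁ / 548 = 0.545 → ξ₁ = 149.3 mol/min.
Conversion of U: 2ξ₁ + 2ξ₂ = 0.843 × 548 = 462 → ξ₂ = 81.65 mol/min.
Outlet amounts (n = n₀ + Σ ν·ξ):
  U: 548 − 2(149.3) − 2(81.65) = 86.04
  M: 0 + 2(149.3) = 298.7
  V: 0 + 2(81.65) = 163.3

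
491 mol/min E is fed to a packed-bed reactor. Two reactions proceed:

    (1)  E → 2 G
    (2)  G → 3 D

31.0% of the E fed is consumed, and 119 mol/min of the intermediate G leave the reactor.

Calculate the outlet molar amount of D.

556 mol/min

Conversion of E: E consumed = 1ξ₁ = 0.31 × 491 → ξ₁ = 152.2 mol/min.
G balance: n_G = 0 + 2ξ₁ − 1ξ₂ = 119 → ξ₂ = (2·152.2 − 119)/1 = 185.4 mol/min.
Outlet amounts (n = n₀ + Σ ν·ξ):
  E: 491 − 1(152.2) = 338.8
  G: 0 + 2(152.2) − 1(185.4) = 119
  D: 0 + 3(185.4) = 556.3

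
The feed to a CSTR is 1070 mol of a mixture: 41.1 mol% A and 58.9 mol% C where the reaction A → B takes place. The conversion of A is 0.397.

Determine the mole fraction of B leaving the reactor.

A reacted = 0.397 × 439.8 = 174.6 mol; ν_A = −1, so ξ = 174.6/1 = 174.6 mol.
Outlet amounts (n = n₀ + ν ξ):
  A: 439.8 − 1(174.6) = 265.2
  B: 0 + 1(174.6) = 174.6
  C: 630.2 (inert)
Total out = 1070 mol; y_B = 174.6 / 1070 = 0.1632.

0.163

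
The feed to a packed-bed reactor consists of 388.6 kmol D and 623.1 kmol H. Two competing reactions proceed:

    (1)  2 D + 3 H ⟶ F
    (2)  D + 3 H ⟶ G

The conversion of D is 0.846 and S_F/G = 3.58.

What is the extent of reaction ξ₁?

Conversion of D: D consumed = 0.846 × 388.6 = 328.8 kmol = 2ξ₁ + 1ξ₂.
Selectivity: 1ξ₁ / (1ξ₂) = 3.58 → ξ₁ = 3.58 ξ₂.
Substitute: (2·3.58 + 1) ξ₂ = 328.8 → ξ₂ = 40.29 kmol, ξ₁ = 144.2 kmol.
Outlet amounts (n = n₀ + Σ ν·ξ):
  D: 388.6 − 2(144.2) − 1(40.29) = 59.84
  H: 623.1 − 3(144.2) − 3(40.29) = 69.53
  F: 0 + 1(144.2) = 144.2
  G: 0 + 1(40.29) = 40.29

ξ₁ = 144 kmol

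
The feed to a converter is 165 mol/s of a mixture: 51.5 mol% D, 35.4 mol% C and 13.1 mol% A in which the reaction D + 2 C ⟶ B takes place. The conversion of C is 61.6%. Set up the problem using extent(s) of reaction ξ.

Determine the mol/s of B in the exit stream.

C reacted = 0.616 × 58.41 = 35.98 mol/s; ν_C = −2, so ξ = 35.98/2 = 17.99 mol/s.
Outlet amounts (n = n₀ + ν ξ):
  D: 84.97 − 1(17.99) = 66.98
  C: 58.41 − 2(17.99) = 22.43
  B: 0 + 1(17.99) = 17.99
  A: 21.61 (inert)

18 mol/s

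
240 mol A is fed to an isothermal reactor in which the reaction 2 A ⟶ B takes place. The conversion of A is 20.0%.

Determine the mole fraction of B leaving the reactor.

0.111

A reacted = 0.2 × 240 = 48 mol; ν_A = −2, so ξ = 48/2 = 24 mol.
Outlet amounts (n = n₀ + ν ξ):
  A: 240 − 2(24) = 192
  B: 0 + 1(24) = 24
Total out = 216 mol; y_B = 24 / 216 = 0.1111.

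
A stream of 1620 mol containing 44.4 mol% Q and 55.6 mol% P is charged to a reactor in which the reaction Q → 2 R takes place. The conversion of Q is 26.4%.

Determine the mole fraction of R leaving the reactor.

Q reacted = 0.264 × 719.3 = 189.9 mol; ν_Q = −1, so ξ = 189.9/1 = 189.9 mol.
Outlet amounts (n = n₀ + ν ξ):
  Q: 719.3 − 1(189.9) = 529.4
  R: 0 + 2(189.9) = 379.8
  P: 900.7 (inert)
Total out = 1810 mol; y_R = 379.8 / 1810 = 0.2098.

0.21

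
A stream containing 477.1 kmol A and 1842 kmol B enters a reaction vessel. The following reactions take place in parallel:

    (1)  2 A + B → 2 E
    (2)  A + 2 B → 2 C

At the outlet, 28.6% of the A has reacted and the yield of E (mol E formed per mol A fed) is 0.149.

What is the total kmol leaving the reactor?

2220 kmol

Yield of E: 2ξ₁ / 477.1 = 0.149 → ξ₁ = 35.54 kmol.
Conversion of A: 2ξ₁ + 1ξ₂ = 0.286 × 477.1 = 136.5 → ξ₂ = 65.36 kmol.
Outlet amounts (n = n₀ + Σ ν·ξ):
  A: 477.1 − 2(35.54) − 1(65.36) = 340.6
  B: 1842 − 1(35.54) − 2(65.36) = 1676
  E: 0 + 2(35.54) = 71.09
  C: 0 + 2(65.36) = 130.7
Total out = 340.6 + 1676 + 71.09 + 130.7 = 2218 kmol.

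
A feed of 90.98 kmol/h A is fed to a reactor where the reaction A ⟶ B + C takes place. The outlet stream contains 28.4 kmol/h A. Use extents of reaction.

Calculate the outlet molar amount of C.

62.6 kmol/h

For A: n = n₀ − 1ξ → 28.4 = 90.98 − 1ξ, giving ξ = 62.58 kmol/h.
Outlet amounts (n = n₀ + ν ξ):
  A: 90.98 − 1(62.58) = 28.4
  B: 0 + 1(62.58) = 62.58
  C: 0 + 1(62.58) = 62.58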